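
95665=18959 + 76706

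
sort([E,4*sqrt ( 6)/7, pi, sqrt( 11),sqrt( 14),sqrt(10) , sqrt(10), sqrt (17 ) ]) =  [ 4*sqrt( 6)/7 , E, pi,sqrt(10 ), sqrt( 10),  sqrt( 11),  sqrt( 14 ), sqrt( 17 )]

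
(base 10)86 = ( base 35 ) 2g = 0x56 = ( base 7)152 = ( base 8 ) 126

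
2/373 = 2/373 = 0.01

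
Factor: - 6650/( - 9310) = 5^1*7^( -1) =5/7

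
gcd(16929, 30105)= 27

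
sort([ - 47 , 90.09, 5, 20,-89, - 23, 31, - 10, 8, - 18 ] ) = [  -  89, - 47, - 23, - 18, - 10, 5, 8,20, 31 , 90.09 ]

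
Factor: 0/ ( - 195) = 0 = 0^1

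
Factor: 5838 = 2^1*3^1*7^1*139^1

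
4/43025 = 4/43025   =  0.00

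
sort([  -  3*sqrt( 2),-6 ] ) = [ - 6 , - 3*sqrt (2 ) ] 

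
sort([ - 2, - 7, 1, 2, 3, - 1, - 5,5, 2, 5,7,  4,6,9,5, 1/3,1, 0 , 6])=[ - 7, - 5, - 2, - 1, 0 , 1/3, 1, 1, 2, 2, 3, 4, 5,5, 5, 6, 6,7, 9]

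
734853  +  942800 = 1677653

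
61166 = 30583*2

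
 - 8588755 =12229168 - 20817923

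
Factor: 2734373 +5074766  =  13^1*600703^1 = 7809139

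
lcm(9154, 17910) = 411930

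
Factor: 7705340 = 2^2*5^1*385267^1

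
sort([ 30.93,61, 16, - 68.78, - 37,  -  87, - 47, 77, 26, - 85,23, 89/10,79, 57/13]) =[ - 87, - 85, - 68.78,  -  47, - 37, 57/13, 89/10, 16,  23, 26,30.93, 61,77, 79]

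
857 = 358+499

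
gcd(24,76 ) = 4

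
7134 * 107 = 763338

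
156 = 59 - -97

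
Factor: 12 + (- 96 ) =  - 2^2*3^1*7^1 = - 84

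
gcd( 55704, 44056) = 8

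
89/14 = 6  +  5/14 = 6.36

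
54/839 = 54/839 = 0.06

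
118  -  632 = - 514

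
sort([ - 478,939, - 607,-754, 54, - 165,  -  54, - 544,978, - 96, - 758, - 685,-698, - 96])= [ - 758, - 754, - 698, - 685, -607, - 544, - 478,  -  165, - 96, - 96, - 54,54,939,978 ]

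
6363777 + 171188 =6534965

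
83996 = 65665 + 18331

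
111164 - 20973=90191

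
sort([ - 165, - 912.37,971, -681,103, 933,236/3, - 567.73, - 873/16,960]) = [ - 912.37 , - 681,-567.73 , - 165, - 873/16,236/3,103, 933,960  ,  971]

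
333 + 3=336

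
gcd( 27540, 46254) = 6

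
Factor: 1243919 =503^1*2473^1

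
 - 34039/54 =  - 34039/54 =-  630.35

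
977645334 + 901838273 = 1879483607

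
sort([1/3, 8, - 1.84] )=[ -1.84, 1/3, 8 ]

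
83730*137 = 11471010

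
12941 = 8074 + 4867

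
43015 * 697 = 29981455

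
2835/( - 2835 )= - 1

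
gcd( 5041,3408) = 71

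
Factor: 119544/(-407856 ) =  - 2^( - 1 )*17^1*29^ ( - 1)  =  - 17/58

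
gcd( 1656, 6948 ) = 36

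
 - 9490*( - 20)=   189800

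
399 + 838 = 1237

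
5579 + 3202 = 8781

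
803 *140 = 112420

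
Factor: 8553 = 3^1*2851^1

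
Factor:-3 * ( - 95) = 285 =3^1*5^1*19^1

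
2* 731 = 1462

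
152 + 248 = 400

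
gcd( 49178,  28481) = 1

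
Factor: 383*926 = 2^1 * 383^1 * 463^1=354658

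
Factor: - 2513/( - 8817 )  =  3^( - 1)*7^1 * 359^1*2939^( - 1 )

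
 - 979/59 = - 979/59= -16.59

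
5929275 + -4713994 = 1215281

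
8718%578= 48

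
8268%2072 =2052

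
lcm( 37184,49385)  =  3160640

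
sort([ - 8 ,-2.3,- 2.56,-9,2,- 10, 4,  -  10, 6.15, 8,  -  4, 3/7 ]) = [ - 10, - 10, - 9, - 8,  -  4, - 2.56, - 2.3, 3/7, 2, 4 , 6.15 , 8]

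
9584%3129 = 197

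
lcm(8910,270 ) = 8910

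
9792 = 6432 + 3360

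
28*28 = 784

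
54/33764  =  27/16882 =0.00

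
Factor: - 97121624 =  - 2^3*769^1*15787^1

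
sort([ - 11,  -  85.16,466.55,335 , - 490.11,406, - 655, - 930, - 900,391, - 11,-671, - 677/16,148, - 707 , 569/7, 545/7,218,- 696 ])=[  -  930, - 900, - 707, - 696, - 671 , - 655,-490.11, - 85.16, - 677/16, -11,-11,545/7, 569/7,148, 218,335,391,406,466.55] 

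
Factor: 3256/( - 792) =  - 37/9=- 3^(-2)* 37^1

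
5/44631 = 5/44631= 0.00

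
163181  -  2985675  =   - 2822494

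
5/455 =1/91 = 0.01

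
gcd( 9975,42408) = 57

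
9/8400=3/2800=0.00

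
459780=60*7663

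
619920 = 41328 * 15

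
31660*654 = 20705640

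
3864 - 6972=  - 3108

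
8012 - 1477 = 6535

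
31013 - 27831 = 3182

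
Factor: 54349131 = 3^1*307^1*59011^1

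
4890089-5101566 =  - 211477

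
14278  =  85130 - 70852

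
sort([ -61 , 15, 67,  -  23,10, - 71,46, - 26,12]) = [-71, - 61,-26, - 23,  10,12,15,46,67 ] 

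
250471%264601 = 250471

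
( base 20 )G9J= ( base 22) ddl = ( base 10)6599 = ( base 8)14707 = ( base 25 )ADO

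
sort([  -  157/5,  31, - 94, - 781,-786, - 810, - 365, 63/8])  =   [ - 810, - 786, - 781, - 365, - 94, - 157/5 , 63/8, 31]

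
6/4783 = 6/4783 = 0.00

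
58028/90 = 29014/45 = 644.76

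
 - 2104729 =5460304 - 7565033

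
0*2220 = 0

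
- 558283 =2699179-3257462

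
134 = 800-666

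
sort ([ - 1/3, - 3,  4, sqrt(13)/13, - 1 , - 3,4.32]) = [ - 3, - 3, - 1, -1/3,sqrt (13 )/13 , 4, 4.32 ]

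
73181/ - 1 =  - 73181 + 0/1  =  - 73181.00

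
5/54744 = 5/54744 = 0.00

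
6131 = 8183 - 2052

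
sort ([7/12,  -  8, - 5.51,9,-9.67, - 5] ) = [ - 9.67,-8,  -  5.51, - 5,7/12, 9] 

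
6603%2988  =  627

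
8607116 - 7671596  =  935520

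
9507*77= 732039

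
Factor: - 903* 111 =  - 3^2 * 7^1 * 37^1*43^1= -  100233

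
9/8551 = 9/8551 = 0.00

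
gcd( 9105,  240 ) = 15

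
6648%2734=1180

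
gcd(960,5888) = 64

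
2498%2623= 2498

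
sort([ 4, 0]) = [ 0,4]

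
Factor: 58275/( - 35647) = -3^2 * 5^2*7^1*37^1*43^(-1)*829^ ( - 1) 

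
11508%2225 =383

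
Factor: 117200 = 2^4*5^2*293^1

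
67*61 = 4087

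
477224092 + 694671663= 1171895755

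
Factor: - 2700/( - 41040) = 2^( - 2)*5^1* 19^( - 1 ) = 5/76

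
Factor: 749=7^1*107^1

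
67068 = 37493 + 29575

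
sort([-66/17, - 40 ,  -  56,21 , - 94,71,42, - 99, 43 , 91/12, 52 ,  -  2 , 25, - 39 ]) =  [ - 99 , - 94, - 56,-40,  -  39, - 66/17, - 2,91/12  ,  21 , 25 , 42,43, 52  ,  71 ]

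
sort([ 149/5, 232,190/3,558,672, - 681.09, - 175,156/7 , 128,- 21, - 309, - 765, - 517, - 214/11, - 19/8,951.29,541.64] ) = [  -  765, - 681.09, - 517, - 309, - 175, - 21,-214/11, - 19/8,156/7, 149/5,190/3,128 , 232, 541.64,  558,672, 951.29 ]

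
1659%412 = 11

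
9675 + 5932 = 15607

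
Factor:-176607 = -3^3  *  31^1*211^1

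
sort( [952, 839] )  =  [ 839,952] 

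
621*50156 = 31146876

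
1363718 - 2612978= - 1249260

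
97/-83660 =-1 + 83563/83660 = - 0.00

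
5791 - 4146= 1645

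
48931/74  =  661+17/74 =661.23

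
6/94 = 3/47 = 0.06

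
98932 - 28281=70651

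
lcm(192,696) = 5568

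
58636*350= 20522600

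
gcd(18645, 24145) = 55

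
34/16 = 17/8=2.12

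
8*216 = 1728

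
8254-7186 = 1068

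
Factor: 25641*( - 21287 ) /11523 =-181939989/3841 = - 3^1* 7^2*11^1*23^( - 1)*37^1*167^( - 1)*3041^1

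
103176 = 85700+17476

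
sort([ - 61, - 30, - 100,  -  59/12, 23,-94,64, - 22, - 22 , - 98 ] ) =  [ - 100, - 98, - 94, - 61, - 30, - 22, - 22, - 59/12,  23,64] 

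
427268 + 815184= 1242452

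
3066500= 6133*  500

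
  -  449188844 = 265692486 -714881330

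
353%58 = 5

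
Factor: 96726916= 2^2*11^2 * 13^1* 15373^1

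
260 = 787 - 527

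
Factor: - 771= -3^1*257^1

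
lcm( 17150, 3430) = 17150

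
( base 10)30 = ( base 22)18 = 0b11110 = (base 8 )36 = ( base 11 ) 28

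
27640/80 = 345 +1/2 = 345.50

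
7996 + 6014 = 14010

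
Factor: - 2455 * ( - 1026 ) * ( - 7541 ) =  - 18994497030 = - 2^1* 3^3 * 5^1*19^1*491^1*7541^1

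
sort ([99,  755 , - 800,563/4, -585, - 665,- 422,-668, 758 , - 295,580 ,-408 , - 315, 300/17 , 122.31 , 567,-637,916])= [ - 800  ,  -  668 ,-665, - 637, - 585,- 422,- 408, - 315, - 295,300/17,99, 122.31, 563/4 , 567,580 , 755, 758, 916 ] 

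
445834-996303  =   - 550469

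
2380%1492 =888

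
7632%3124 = 1384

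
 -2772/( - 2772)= 1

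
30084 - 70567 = -40483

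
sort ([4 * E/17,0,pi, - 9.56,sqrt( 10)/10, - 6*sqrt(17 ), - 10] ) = [-6* sqrt( 17),- 10, - 9.56,0,sqrt(10) /10,4*E/17,pi]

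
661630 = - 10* ( -66163 )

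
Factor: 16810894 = 2^1*29^1* 289843^1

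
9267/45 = 205 + 14/15 =205.93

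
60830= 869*70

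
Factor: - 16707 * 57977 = -968621739=- 3^1*  5569^1*57977^1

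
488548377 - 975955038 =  - 487406661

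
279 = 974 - 695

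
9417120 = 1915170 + 7501950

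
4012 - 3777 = 235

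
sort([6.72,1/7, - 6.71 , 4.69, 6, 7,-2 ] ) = [-6.71, - 2,1/7, 4.69,6, 6.72,  7]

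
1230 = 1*1230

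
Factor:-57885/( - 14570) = 11577/2914 = 2^( - 1)*3^1*17^1*31^(  -  1 ) * 47^(- 1 )*227^1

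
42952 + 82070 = 125022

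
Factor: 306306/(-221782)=  -  819/593 = - 3^2*7^1*13^1* 593^(-1) 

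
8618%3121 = 2376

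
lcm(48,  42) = 336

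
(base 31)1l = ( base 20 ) 2C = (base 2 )110100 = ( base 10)52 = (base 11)48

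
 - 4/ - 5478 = 2/2739=0.00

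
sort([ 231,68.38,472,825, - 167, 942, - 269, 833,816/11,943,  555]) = [ - 269,  -  167,  68.38,816/11, 231,  472, 555, 825,833,  942,943]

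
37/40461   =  37/40461= 0.00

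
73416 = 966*76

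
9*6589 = 59301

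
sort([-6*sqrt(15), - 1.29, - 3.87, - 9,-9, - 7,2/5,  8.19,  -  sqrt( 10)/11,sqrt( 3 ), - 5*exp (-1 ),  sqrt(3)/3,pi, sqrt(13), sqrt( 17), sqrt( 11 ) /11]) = [ - 6*sqrt ( 15),-9,  -  9, - 7, - 3.87,-5*exp( - 1 ),-1.29, - sqrt(10 ) /11, sqrt( 11 )/11, 2/5,sqrt(3)/3,sqrt(3 ),pi , sqrt( 13),sqrt( 17),8.19 ] 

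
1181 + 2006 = 3187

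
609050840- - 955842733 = 1564893573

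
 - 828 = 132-960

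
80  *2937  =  234960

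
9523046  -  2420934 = 7102112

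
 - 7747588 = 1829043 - 9576631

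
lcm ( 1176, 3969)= 31752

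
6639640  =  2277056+4362584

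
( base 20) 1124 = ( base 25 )DCJ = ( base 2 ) 10000011111100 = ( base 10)8444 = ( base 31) 8OC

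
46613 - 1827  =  44786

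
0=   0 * 93464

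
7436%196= 184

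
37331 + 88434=125765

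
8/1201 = 8/1201  =  0.01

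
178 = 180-2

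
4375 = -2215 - -6590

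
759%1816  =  759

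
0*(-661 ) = 0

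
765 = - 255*( - 3)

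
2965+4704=7669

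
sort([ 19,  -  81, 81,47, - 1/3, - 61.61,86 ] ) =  [ - 81 , - 61.61, - 1/3, 19,  47, 81, 86 ]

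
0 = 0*371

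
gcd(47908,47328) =116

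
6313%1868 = 709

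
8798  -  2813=5985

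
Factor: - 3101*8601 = - 3^1*7^1*47^1*61^1*443^1 = -26671701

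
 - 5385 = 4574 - 9959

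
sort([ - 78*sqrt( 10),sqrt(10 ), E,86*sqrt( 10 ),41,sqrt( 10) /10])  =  [ - 78*sqrt( 10),sqrt(10) /10, E,sqrt(10),  41,86*sqrt(10)] 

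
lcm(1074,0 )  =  0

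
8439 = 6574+1865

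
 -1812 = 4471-6283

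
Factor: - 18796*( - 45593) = 2^2*37^1*127^2*359^1 = 856966028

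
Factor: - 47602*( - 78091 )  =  3717287782 = 2^1*13^1*6007^1*23801^1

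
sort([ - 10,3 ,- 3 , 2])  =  [ - 10,-3, 2, 3 ] 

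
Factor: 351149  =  251^1*  1399^1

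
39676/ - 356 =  - 9919/89  =  - 111.45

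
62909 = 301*209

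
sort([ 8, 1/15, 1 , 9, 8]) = [ 1/15, 1, 8, 8, 9]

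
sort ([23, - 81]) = [ - 81,23]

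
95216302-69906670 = 25309632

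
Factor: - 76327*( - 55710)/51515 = 850435434/10303 = 2^1*3^2 * 127^1 * 601^1 *619^1*10303^ ( - 1) 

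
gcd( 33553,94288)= 1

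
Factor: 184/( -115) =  - 8/5 = - 2^3 * 5^(-1 ) 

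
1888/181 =10  +  78/181 = 10.43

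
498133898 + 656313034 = 1154446932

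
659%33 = 32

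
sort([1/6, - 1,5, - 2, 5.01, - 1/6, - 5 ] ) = [-5,-2, - 1, - 1/6, 1/6 , 5,  5.01 ]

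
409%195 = 19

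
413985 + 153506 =567491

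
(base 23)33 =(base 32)28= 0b1001000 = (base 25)2m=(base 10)72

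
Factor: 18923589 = 3^2*461^1 * 4561^1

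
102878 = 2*51439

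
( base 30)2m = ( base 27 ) 31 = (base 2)1010010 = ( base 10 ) 82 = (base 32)2I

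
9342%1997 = 1354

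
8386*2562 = 21484932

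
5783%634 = 77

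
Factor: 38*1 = 2^1*  19^1 = 38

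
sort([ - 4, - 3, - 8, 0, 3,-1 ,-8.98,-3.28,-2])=[-8.98,-8,  -  4, - 3.28,-3, - 2, - 1,  0,3]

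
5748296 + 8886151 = 14634447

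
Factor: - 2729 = -2729^1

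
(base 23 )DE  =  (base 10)313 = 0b100111001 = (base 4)10321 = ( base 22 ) E5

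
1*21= 21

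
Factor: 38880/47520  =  3^2 * 11^( - 1) = 9/11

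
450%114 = 108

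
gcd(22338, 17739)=657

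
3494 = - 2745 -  - 6239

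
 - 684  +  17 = -667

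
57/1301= 57/1301 = 0.04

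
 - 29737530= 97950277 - 127687807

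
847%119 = 14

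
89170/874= 44585/437 = 102.03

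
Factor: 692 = 2^2*173^1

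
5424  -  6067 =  - 643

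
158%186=158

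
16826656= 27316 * 616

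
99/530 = 99/530= 0.19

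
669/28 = 669/28 = 23.89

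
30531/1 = 30531 = 30531.00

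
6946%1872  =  1330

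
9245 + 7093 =16338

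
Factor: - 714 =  - 2^1 *3^1* 7^1*17^1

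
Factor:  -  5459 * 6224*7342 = - 2^5*53^1* 103^1* 389^1* 3671^1 = - 249457783072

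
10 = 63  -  53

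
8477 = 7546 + 931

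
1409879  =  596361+813518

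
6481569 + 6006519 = 12488088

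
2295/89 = 25 + 70/89 = 25.79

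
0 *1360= 0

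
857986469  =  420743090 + 437243379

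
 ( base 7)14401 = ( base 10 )3970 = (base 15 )129a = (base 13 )1A65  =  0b111110000010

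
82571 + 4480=87051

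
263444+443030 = 706474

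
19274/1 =19274 = 19274.00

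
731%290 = 151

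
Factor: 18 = 2^1*3^2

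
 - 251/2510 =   -  1/10 = - 0.10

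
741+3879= 4620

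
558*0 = 0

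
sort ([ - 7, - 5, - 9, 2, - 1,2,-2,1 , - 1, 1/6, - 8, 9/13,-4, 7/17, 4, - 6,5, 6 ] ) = [ - 9, - 8, - 7 , - 6 ,- 5, - 4, - 2,-1, - 1,1/6,7/17,  9/13, 1, 2 , 2 , 4,  5 , 6 ] 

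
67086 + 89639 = 156725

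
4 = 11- 7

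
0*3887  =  0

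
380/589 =20/31 = 0.65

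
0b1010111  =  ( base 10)87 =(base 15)5C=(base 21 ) 43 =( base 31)2p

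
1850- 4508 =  - 2658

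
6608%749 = 616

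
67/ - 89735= - 1 + 89668/89735 = - 0.00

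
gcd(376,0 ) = 376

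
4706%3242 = 1464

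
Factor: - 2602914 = - 2^1 *3^1*139^1 *3121^1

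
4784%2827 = 1957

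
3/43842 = 1/14614 = 0.00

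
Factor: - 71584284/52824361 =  - 2^2*3^1*107^1*197^1*283^1*52824361^( - 1) 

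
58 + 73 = 131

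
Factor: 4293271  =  89^1*48239^1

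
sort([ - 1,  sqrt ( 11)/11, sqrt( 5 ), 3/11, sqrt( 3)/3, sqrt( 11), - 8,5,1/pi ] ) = [ - 8, - 1, 3/11, sqrt( 11) /11,1/pi, sqrt( 3 ) /3, sqrt( 5),sqrt ( 11),5]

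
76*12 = 912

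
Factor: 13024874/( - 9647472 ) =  - 6512437/4823736= - 2^ ( - 3)*3^(- 1)*200989^(- 1 )*6512437^1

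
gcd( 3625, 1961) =1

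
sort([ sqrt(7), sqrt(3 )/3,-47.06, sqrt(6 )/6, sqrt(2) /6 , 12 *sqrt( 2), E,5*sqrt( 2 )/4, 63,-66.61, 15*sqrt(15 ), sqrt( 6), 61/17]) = [-66.61, -47.06,  sqrt( 2)/6,sqrt(6 )/6, sqrt(3 )/3,5*sqrt( 2)/4,sqrt( 6 ), sqrt(7 ), E, 61/17, 12*sqrt(2 ), 15*sqrt( 15), 63]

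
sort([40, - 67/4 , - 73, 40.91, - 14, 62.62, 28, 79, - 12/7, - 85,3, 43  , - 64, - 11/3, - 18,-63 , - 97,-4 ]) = [ - 97, - 85, - 73,  -  64, - 63, - 18, - 67/4, - 14, - 4, - 11/3, - 12/7, 3,28,40, 40.91,43, 62.62 , 79]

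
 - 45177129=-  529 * 85401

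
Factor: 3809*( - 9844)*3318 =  -124411051128 = - 2^3*3^1  *7^1*13^1 * 23^1 *79^1*107^1*293^1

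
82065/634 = 82065/634 = 129.44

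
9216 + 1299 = 10515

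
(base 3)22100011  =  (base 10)6079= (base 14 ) 2303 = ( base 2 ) 1011110111111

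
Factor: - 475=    - 5^2*19^1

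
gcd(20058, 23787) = 3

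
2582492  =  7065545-4483053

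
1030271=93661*11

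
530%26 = 10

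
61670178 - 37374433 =24295745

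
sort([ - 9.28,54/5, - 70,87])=[ - 70, - 9.28,54/5 , 87]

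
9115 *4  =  36460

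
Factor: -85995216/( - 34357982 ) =2^3*3^3 * 19^1*29^( - 1 )*31^(-1)*97^( - 1)*197^(-1)*10477^1 = 42997608/17178991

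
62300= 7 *8900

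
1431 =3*477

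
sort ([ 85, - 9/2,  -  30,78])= [ - 30, - 9/2,  78,85] 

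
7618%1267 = 16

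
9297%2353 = 2238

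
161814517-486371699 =-324557182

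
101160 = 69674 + 31486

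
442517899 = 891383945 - 448866046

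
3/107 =3/107 =0.03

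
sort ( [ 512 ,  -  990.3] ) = [ - 990.3 , 512]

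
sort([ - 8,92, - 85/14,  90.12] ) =[- 8,-85/14,90.12, 92 ]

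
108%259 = 108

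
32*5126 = 164032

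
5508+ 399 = 5907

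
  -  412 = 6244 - 6656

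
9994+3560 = 13554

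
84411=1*84411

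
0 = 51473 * 0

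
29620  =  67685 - 38065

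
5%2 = 1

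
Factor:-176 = - 2^4*11^1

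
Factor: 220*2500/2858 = 275000/1429 = 2^3*5^5*11^1*1429^( - 1)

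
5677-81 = 5596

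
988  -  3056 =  - 2068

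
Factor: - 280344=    - 2^3*3^1*11681^1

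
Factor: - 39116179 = - 2143^1 * 18253^1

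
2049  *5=10245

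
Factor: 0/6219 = 0 =0^1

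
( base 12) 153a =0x9BE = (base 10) 2494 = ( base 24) 47m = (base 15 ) B14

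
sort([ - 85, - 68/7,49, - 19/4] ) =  [ - 85, - 68/7,-19/4, 49 ]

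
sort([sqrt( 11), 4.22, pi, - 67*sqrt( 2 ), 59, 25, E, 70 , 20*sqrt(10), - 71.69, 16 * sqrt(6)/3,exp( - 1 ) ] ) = [ - 67*sqrt(2), - 71.69, exp( - 1) , E,pi,sqrt( 11), 4.22, 16*sqrt( 6)/3, 25,59,20*sqrt( 10), 70 ]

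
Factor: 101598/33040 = 2^( - 3)*3^1*5^(-1 )*41^1 =123/40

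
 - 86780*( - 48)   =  4165440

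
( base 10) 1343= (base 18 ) 42b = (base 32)19v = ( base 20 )373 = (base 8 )2477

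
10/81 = 10/81= 0.12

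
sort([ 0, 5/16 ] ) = [0, 5/16 ] 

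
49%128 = 49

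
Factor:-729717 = - 3^1*243239^1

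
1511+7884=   9395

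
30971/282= 109 + 233/282  =  109.83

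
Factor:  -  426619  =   - 29^1*47^1*313^1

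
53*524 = 27772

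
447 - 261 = 186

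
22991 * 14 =321874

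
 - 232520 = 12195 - 244715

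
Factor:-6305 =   -  5^1 * 13^1 *97^1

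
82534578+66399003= 148933581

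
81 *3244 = 262764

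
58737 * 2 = 117474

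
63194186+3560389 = 66754575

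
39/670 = 39/670 = 0.06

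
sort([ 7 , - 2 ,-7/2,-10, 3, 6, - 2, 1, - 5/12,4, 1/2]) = [ - 10, - 7/2, - 2, - 2 ,-5/12, 1/2,1, 3, 4,6, 7 ] 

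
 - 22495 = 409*( - 55)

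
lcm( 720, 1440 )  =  1440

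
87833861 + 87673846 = 175507707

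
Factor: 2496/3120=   2^2*5^( - 1) = 4/5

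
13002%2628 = 2490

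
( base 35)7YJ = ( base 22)K4G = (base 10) 9784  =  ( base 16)2638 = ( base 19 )181I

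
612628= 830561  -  217933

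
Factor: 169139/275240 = 2^( - 3 )*5^( - 1)*7^ ( - 1) *79^1 *983^(-1)*2141^1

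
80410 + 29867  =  110277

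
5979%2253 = 1473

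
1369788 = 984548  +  385240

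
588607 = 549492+39115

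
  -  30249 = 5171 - 35420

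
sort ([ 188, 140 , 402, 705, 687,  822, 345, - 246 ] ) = [ - 246,  140,  188 , 345, 402,687, 705, 822 ]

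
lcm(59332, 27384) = 355992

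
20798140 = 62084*335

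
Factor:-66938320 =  - 2^4*5^1 * 836729^1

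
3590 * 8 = 28720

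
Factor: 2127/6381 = 3^( - 1) = 1/3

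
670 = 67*10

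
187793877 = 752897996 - 565104119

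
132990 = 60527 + 72463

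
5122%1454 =760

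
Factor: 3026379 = 3^1*1008793^1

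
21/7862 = 21/7862=   0.00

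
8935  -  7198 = 1737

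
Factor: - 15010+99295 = 3^2*5^1*1873^1 = 84285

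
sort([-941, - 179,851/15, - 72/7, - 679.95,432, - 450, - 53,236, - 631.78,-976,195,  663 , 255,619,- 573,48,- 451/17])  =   [ - 976,-941, - 679.95,-631.78, - 573, - 450,-179, - 53, - 451/17, - 72/7, 48,851/15, 195,236,255,432,619, 663] 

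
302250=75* 4030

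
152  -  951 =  - 799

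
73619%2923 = 544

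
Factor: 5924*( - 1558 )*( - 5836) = 2^5* 19^1*41^1 * 1459^1*1481^1 = 53863898912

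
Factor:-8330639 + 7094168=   -  3^1 * 412157^1 = - 1236471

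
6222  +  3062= 9284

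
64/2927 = 64/2927 = 0.02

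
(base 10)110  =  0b1101110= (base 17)68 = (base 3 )11002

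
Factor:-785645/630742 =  - 2^(  -  1 )*5^1*22447^1*45053^( - 1 ) = - 112235/90106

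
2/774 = 1/387  =  0.00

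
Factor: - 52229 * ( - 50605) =2643048545 = 5^1*29^2*349^1 * 1801^1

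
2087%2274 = 2087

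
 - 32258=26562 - 58820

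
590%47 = 26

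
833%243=104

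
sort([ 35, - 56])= [-56,35]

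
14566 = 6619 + 7947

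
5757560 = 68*84670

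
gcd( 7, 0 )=7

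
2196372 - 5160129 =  - 2963757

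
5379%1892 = 1595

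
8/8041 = 8/8041 = 0.00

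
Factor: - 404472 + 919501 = 515029 = 67^1*7687^1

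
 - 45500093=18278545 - 63778638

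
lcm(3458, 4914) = 93366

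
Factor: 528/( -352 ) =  - 2^ (  -  1 )*3^1 = - 3/2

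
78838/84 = 938 + 23/42 = 938.55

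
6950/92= 75  +  25/46 = 75.54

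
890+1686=2576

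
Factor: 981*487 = 3^2*109^1*487^1 = 477747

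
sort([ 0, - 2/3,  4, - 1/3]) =[ - 2/3, -1/3 , 0,4 ]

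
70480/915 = 77  +  5/183 = 77.03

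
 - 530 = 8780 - 9310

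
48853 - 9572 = 39281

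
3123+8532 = 11655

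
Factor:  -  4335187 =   -  17^1* 271^1*941^1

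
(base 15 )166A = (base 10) 4825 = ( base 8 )11331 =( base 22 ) 9l7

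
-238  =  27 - 265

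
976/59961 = 976/59961 = 0.02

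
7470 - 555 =6915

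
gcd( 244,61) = 61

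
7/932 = 7/932 = 0.01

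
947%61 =32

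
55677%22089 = 11499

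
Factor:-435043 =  - 7^1*19^1* 3271^1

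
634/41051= 634/41051 = 0.02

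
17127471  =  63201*271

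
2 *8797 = 17594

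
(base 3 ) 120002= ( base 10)407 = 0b110010111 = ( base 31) d4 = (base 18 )14B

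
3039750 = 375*8106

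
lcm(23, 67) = 1541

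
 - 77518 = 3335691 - 3413209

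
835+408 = 1243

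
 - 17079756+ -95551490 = - 112631246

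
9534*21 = 200214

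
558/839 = 558/839 = 0.67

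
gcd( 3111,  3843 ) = 183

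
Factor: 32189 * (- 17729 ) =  - 570678781 = - 17729^1*32189^1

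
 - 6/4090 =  - 3/2045=- 0.00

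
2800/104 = 26 + 12/13 = 26.92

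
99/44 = 9/4 = 2.25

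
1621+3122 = 4743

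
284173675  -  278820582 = 5353093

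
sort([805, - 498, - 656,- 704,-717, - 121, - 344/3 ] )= [ - 717,-704, - 656, - 498 ,- 121, - 344/3,  805] 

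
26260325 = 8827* 2975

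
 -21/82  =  - 1+61/82 = -  0.26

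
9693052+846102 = 10539154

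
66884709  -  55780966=11103743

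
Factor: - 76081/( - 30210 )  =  2^( - 1)*3^( - 1) *5^( - 1) * 19^(-1 ) * 53^( - 1 ) * 76081^1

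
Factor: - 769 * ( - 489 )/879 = 125347/293 = 163^1*293^(- 1 )*769^1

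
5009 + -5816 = -807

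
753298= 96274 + 657024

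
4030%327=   106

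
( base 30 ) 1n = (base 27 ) 1Q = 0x35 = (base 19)2F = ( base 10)53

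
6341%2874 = 593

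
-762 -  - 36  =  -726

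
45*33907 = 1525815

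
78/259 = 78/259= 0.30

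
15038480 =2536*5930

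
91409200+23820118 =115229318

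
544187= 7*77741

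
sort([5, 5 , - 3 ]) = [ - 3, 5, 5] 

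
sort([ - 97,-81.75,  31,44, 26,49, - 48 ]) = [ - 97, - 81.75, - 48, 26,31, 44,49]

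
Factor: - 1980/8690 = -2^1 *3^2*79^(-1) = - 18/79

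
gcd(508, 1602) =2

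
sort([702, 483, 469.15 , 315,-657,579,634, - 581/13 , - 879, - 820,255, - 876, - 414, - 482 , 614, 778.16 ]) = [-879, - 876,- 820,-657, - 482 , - 414, - 581/13,  255 , 315 , 469.15, 483, 579, 614,634,702,778.16]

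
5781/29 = 199 + 10/29 = 199.34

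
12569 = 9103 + 3466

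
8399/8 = 1049 +7/8 = 1049.88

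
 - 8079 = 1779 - 9858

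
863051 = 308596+554455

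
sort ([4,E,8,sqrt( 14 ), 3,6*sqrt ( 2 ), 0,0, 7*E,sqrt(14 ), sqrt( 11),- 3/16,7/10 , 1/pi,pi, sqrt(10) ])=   [ - 3/16,0 , 0 , 1/pi , 7/10, E,3,pi,sqrt(10), sqrt( 11 ),sqrt(14 ), sqrt( 14),4,8,6*sqrt(2 ), 7* E ] 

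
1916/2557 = 1916/2557 = 0.75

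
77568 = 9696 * 8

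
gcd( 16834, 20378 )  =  886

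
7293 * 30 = 218790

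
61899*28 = 1733172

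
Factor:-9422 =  - 2^1*7^1 * 673^1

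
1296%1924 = 1296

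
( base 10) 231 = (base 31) 7E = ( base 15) 106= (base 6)1023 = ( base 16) e7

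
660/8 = 82 + 1/2 = 82.50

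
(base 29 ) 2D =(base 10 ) 71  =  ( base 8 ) 107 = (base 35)21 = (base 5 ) 241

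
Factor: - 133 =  - 7^1*19^1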